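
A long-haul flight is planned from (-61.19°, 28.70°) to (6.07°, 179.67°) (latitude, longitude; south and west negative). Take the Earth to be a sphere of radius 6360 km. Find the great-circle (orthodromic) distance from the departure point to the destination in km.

13406 km

Haversine: a = sin²(Δφ/2)+cos φ₁ cos φ₂ sin²(Δλ/2) = 0.75583;  σ = 2·atan2(√a,√(1−a))
σ = 120.774° → d = Rσ = 6360·2.10791 = 13406 km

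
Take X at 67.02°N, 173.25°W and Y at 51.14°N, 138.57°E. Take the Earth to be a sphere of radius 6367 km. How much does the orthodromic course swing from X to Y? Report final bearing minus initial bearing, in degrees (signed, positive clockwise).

-42.3°

At departure: θ₁ = atan2(sin Δλ cos φ₂, cos φ₁ sin φ₂ − sin φ₁ cos φ₂ cos Δλ) = 260.15°
At arrival: θ₂ = atan2(sin Δλ cos φ₁, −cos φ₂ sin φ₁ + sin φ₂ cos φ₁ cos Δλ) = 217.81°
Δθ = θ₂ − θ₁ = -42.3°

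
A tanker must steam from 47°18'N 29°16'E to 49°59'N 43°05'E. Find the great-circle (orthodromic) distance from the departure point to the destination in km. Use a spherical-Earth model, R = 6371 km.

1056 km

Haversine: a = sin²(Δφ/2)+cos φ₁ cos φ₂ sin²(Δλ/2) = 0.00686;  σ = 2·atan2(√a,√(1−a))
σ = 9.500° → d = Rσ = 6371·0.16580 = 1056 km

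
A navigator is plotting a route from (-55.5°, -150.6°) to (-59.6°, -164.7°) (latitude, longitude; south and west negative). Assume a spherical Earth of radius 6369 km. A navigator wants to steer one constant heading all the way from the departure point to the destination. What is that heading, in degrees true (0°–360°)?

Meridional parts: M(φ₁)=-1.1695, M(φ₂)=-1.3031 → ΔM = -0.1335;  Δλ = -0.2461 rad
tan C = Δλ / ΔM = +1.8429 → C = 241.51°

241.5°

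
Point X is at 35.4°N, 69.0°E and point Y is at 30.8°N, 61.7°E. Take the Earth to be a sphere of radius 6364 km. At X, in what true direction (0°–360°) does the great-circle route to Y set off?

θ = atan2( sin Δλ·cos φ₂ ,  cos φ₁ sin φ₂ − sin φ₁ cos φ₂ cos Δλ )
  = atan2(-0.1091, -0.0762) = 235.09°

235.1°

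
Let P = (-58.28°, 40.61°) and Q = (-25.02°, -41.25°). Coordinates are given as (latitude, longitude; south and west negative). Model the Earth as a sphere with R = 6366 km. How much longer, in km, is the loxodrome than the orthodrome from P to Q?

323 km

Great circle: cos σ = sin φ₁ sin φ₂ + cos φ₁ cos φ₂ cos Δλ,  σ = 1.1294 rad → d_gc = 7189.6 km
Rhumb line: Δψ = +0.8072, q = Δφ/Δψ = 0.7192, d_rh = R√(Δφ²+q²Δλ²) = 7512.9 km
Excess = 7512.9 − 7189.6 = 323.3 ≈ 323 km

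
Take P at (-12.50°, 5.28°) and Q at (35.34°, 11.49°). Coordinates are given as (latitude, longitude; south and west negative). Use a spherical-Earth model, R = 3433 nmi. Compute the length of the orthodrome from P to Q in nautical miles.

cos σ = sin φ₁ sin φ₂ + cos φ₁ cos φ₂ cos Δλ
      = sin(-12.50°)sin(35.34°) + cos(-12.50°)cos(35.34°)cos(6.21°) = 0.6665
σ = 48.200° → d = Rσ = 3433·0.84125 = 2888 nmi

2888 nmi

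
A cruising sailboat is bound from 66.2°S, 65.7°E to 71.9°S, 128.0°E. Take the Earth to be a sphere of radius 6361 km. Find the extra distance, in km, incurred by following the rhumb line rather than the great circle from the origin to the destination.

109 km

Great circle: cos σ = sin φ₁ sin φ₂ + cos φ₁ cos φ₂ cos Δλ,  σ = 0.3819 rad → d_gc = 2429.2 km
Rhumb line: Δψ = -0.2799, q = Δφ/Δψ = 0.3554, d_rh = R√(Δφ²+q²Δλ²) = 2538.2 km
Excess = 2538.2 − 2429.2 = 109.0 ≈ 109 km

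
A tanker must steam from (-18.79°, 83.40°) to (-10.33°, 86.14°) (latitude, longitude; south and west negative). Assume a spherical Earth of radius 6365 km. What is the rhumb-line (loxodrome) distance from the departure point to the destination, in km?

Δψ = ln[tan(π/4+φ₂/2)/tan(π/4+φ₁/2)] = +0.1527;  Δφ = +0.1477 rad,  Δλ = +0.0478 rad
q = Δφ/Δψ = 0.9669
d = R·√(Δφ² + q²Δλ²) = 6365·0.15473 = 985 km

985 km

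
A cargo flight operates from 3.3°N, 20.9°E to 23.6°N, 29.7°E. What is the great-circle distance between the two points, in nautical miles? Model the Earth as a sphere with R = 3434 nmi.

cos σ = sin φ₁ sin φ₂ + cos φ₁ cos φ₂ cos Δλ
      = sin(3.30°)sin(23.60°) + cos(3.30°)cos(23.60°)cos(8.80°) = 0.9271
σ = 22.010° → d = Rσ = 3434·0.38414 = 1319 nmi

1319 nmi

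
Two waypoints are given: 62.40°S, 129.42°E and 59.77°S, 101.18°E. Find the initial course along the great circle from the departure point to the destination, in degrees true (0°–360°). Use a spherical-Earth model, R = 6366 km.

268.3°

N = sin Δλ·cos φ₂ = -0.2382;  D = cos φ₁ sin φ₂ − sin φ₁ cos φ₂ cos Δλ = -0.0072
initial course = atan2(N, D) = 268.26°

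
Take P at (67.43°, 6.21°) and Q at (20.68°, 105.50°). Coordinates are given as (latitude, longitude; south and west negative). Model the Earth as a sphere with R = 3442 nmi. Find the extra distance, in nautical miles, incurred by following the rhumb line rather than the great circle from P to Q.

347 nmi

Great circle: cos σ = sin φ₁ sin φ₂ + cos φ₁ cos φ₂ cos Δλ,  σ = 1.2993 rad → d_gc = 4472.3 nmi
Rhumb line: Δψ = -1.2427, q = Δφ/Δψ = 0.6566, d_rh = R√(Δφ²+q²Δλ²) = 4819.4 nmi
Excess = 4819.4 − 4472.3 = 347.1 ≈ 347 nmi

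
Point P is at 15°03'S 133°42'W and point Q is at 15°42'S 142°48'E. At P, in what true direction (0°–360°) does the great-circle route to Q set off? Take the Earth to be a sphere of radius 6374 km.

θ = atan2( sin Δλ·cos φ₂ ,  cos φ₁ sin φ₂ − sin φ₁ cos φ₂ cos Δλ )
  = atan2(-0.9565, -0.2330) = 256.31°

256.3°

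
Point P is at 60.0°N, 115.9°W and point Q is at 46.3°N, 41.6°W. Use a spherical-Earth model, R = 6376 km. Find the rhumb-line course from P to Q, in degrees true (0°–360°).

Meridional parts: M(φ₁)=+1.3170, M(φ₂)=+0.9138 → ΔM = -0.4031;  Δλ = +1.2968 rad
tan C = Δλ / ΔM = -3.2168 → C = 107.27°

107.3°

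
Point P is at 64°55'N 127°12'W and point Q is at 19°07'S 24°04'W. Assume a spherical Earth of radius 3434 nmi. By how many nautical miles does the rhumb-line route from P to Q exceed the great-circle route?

279 nmi

Great circle: cos σ = sin φ₁ sin φ₂ + cos φ₁ cos φ₂ cos Δλ,  σ = 1.9688 rad → d_gc = 6761.0 nmi
Rhumb line: Δψ = -1.8430, q = Δφ/Δψ = 0.7958, d_rh = R√(Δφ²+q²Δλ²) = 7040.1 nmi
Excess = 7040.1 − 6761.0 = 279.1 ≈ 279 nmi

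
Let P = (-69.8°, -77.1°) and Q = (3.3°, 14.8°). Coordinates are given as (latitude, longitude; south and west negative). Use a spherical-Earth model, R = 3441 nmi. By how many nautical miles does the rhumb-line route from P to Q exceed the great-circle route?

Great circle: cos σ = sin φ₁ sin φ₂ + cos φ₁ cos φ₂ cos Δλ,  σ = 1.6363 rad → d_gc = 5630.5 nmi
Rhumb line: Δψ = +1.7829, q = Δφ/Δψ = 0.7156, d_rh = R√(Δφ²+q²Δλ²) = 5905.3 nmi
Excess = 5905.3 − 5630.5 = 274.8 ≈ 275 nmi

275 nmi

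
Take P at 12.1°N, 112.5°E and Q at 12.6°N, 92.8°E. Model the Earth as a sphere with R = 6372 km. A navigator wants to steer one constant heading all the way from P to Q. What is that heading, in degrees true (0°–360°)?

Meridional parts: M(φ₁)=+0.2128, M(φ₂)=+0.2217 → ΔM = +0.0089;  Δλ = -0.3438 rad
tan C = Δλ / ΔM = -38.4881 → C = 271.49°

271.5°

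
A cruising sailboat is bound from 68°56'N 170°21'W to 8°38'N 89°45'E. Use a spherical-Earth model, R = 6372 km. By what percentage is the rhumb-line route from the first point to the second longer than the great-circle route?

6.9%

Great circle: σ = 1.4917 rad → d_gc = Rσ = 9505.3 km
Rhumb: Δφ = -1.0524, Δλ = -1.7436, Δψ = -1.5311, q = Δφ/Δψ = 0.6874 → d_rh = R√(Δφ²+q²Δλ²) = 10163.4 km
Excess = (10163.4 − 9505.3) / 9505.3 = 658.1 / 9505.3 = 6.92% ≈ 6.9%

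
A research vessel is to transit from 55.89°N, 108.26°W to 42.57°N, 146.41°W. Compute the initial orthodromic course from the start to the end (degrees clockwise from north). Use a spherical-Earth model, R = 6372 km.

257.6°

N = sin Δλ·cos φ₂ = -0.4549;  D = cos φ₁ sin φ₂ − sin φ₁ cos φ₂ cos Δλ = -0.1001
initial course = atan2(N, D) = 257.59°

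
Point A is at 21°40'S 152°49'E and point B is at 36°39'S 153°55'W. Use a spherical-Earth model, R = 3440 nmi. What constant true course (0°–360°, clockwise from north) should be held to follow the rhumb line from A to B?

107.9°

Meridional parts: M(φ₁)=-0.3875, M(φ₂)=-0.6884 → ΔM = -0.3009;  Δλ = +0.9297 rad
tan C = Δλ / ΔM = -3.0901 → C = 107.93°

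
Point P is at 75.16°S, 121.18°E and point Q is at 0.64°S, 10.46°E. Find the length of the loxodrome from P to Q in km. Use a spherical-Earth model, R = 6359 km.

Rhumb course C = atan2(Δλ, Δψ) with Δψ = ln[tan(π/4+φ₂/2)/tan(π/4+φ₁/2)] = +2.0273, Δλ = -1.9324 → C = 316.37°
d = R·|Δφ| / |cos C| = 6359·1.30062 / 0.72383 = 11426 km

11426 km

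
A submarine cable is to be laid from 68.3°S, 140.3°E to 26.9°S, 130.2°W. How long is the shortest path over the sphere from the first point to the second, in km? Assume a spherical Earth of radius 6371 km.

7223 km

cos σ = sin φ₁ sin φ₂ + cos φ₁ cos φ₂ cos Δλ
      = sin(-68.30°)sin(-26.90°) + cos(-68.30°)cos(-26.90°)cos(89.50°) = 0.4232
σ = 64.960° → d = Rσ = 6371·1.13377 = 7223 km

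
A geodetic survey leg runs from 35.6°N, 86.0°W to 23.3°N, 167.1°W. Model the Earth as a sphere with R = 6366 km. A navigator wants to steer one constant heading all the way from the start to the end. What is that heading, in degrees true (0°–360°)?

260.1°

Δψ = ln[tan(π/4+φ₂/2)/tan(π/4+φ₁/2)] = -0.2473
Δλ = -1.4155 rad (taken the short way round)
course = atan2(Δλ, Δψ) = 260.09°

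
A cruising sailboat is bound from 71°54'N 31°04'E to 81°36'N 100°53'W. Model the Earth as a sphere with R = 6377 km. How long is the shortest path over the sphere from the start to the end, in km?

Haversine: a = sin²(Δφ/2)+cos φ₁ cos φ₂ sin²(Δλ/2) = 0.04501;  σ = 2·atan2(√a,√(1−a))
σ = 24.497° → d = Rσ = 6377·0.42756 = 2727 km

2727 km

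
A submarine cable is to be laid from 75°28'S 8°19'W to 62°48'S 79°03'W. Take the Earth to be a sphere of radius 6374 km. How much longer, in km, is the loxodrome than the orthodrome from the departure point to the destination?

Great circle: cos σ = sin φ₁ sin φ₂ + cos φ₁ cos φ₂ cos Δλ,  σ = 0.4538 rad → d_gc = 2892.3 km
Rhumb line: Δψ = +0.6404, q = Δφ/Δψ = 0.3452, d_rh = R√(Δφ²+q²Δλ²) = 3060.1 km
Excess = 3060.1 − 2892.3 = 167.8 ≈ 168 km

168 km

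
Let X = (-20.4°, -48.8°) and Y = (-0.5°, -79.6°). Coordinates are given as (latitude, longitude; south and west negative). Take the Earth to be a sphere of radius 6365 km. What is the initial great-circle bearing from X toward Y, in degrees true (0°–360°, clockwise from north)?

θ = atan2( sin Δλ·cos φ₂ ,  cos φ₁ sin φ₂ − sin φ₁ cos φ₂ cos Δλ )
  = atan2(-0.5120, +0.2912) = 299.63°

299.6°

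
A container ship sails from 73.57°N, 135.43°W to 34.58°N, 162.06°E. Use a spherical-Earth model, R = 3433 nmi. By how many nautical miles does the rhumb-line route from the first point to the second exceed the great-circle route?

103 nmi

Great circle: cos σ = sin φ₁ sin φ₂ + cos φ₁ cos φ₂ cos Δλ,  σ = 0.8607 rad → d_gc = 2954.9 nmi
Rhumb line: Δψ = -1.2915, q = Δφ/Δψ = 0.5269, d_rh = R√(Δφ²+q²Δλ²) = 3058.2 nmi
Excess = 3058.2 − 2954.9 = 103.3 ≈ 103 nmi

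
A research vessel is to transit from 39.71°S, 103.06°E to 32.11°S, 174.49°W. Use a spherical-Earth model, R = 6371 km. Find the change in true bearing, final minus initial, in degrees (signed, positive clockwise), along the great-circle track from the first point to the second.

At departure: θ₁ = atan2(sin Δλ cos φ₂, cos φ₁ sin φ₂ − sin φ₁ cos φ₂ cos Δλ) = 111.92°
At arrival: θ₂ = atan2(sin Δλ cos φ₁, −cos φ₂ sin φ₁ + sin φ₂ cos φ₁ cos Δλ) = 57.41°
Δθ = θ₂ − θ₁ = -54.5°

-54.5°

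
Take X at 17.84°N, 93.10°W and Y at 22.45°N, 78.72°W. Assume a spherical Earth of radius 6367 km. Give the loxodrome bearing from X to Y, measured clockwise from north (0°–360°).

71.1°

Meridional parts: M(φ₁)=+0.3165, M(φ₂)=+0.4023 → ΔM = +0.0857;  Δλ = +0.2510 rad
tan C = Δλ / ΔM = +2.9275 → C = 71.14°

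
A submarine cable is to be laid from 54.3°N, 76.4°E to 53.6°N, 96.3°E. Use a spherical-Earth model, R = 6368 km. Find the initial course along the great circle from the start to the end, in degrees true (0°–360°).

θ = atan2( sin Δλ·cos φ₂ ,  cos φ₁ sin φ₂ − sin φ₁ cos φ₂ cos Δλ )
  = atan2(+0.2020, +0.0166) = 85.31°

85.3°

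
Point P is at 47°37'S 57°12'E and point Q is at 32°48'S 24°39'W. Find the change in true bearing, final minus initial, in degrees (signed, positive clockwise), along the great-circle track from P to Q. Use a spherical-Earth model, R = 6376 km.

+58.9°

At departure: θ₁ = atan2(sin Δλ cos φ₂, cos φ₁ sin φ₂ − sin φ₁ cos φ₂ cos Δλ) = 251.58°
At arrival: θ₂ = atan2(sin Δλ cos φ₁, −cos φ₂ sin φ₁ + sin φ₂ cos φ₁ cos Δλ) = 310.46°
Δθ = θ₂ − θ₁ = +58.9°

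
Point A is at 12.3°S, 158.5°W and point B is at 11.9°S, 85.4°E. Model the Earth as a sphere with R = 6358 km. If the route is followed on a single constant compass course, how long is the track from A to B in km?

12597 km

Δψ = ln[tan(π/4+φ₂/2)/tan(π/4+φ₁/2)] = +0.0071;  Δφ = +0.0070 rad,  Δλ = -2.0263 rad
q = Δφ/Δψ = 0.9778
d = R·√(Δφ² + q²Δλ²) = 6358·1.98132 = 12597 km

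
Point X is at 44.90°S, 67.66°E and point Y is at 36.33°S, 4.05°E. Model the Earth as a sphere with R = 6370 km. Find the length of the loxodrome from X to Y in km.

Δψ = ln[tan(π/4+φ₂/2)/tan(π/4+φ₁/2)] = +0.1975;  Δφ = +0.1496 rad,  Δλ = -1.1102 rad
q = Δφ/Δψ = 0.7573
d = R·√(Δφ² + q²Δλ²) = 6370·0.85401 = 5440 km

5440 km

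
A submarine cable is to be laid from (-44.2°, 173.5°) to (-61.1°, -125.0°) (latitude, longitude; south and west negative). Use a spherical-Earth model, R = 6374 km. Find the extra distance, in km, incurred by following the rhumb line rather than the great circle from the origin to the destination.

141 km

Great circle: cos σ = sin φ₁ sin φ₂ + cos φ₁ cos φ₂ cos Δλ,  σ = 0.6830 rad → d_gc = 4353.63 km
Rhumb line: Δψ = -0.4942, q = Δφ/Δψ = 0.5968, d_rh = R√(Δφ²+q²Δλ²) = 4495.11 km
Excess = 4495.11 − 4353.63 = 141.48 ≈ 141 km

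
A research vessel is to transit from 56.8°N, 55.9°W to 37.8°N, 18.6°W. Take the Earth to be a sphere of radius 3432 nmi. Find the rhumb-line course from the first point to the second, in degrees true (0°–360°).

Δψ = ln[tan(π/4+φ₂/2)/tan(π/4+φ₁/2)] = -0.4967
Δλ = +0.6510 rad (taken the short way round)
course = atan2(Δλ, Δψ) = 127.34°

127.3°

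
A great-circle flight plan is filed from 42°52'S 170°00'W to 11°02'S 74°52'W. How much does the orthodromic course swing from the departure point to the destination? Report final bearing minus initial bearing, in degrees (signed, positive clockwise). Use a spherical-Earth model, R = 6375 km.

At departure: θ₁ = atan2(sin Δλ cos φ₂, cos φ₁ sin φ₂ − sin φ₁ cos φ₂ cos Δλ) = 101.56°
At arrival: θ₂ = atan2(sin Δλ cos φ₁, −cos φ₂ sin φ₁ + sin φ₂ cos φ₁ cos Δλ) = 47.02°
Δθ = θ₂ − θ₁ = -54.5°

-54.5°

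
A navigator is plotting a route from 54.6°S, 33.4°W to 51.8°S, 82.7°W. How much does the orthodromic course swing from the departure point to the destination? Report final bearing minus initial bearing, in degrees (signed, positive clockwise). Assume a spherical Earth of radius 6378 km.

+40.4°

At departure: θ₁ = atan2(sin Δλ cos φ₂, cos φ₁ sin φ₂ − sin φ₁ cos φ₂ cos Δλ) = 254.90°
At arrival: θ₂ = atan2(sin Δλ cos φ₁, −cos φ₂ sin φ₁ + sin φ₂ cos φ₁ cos Δλ) = 295.26°
Δθ = θ₂ − θ₁ = +40.4°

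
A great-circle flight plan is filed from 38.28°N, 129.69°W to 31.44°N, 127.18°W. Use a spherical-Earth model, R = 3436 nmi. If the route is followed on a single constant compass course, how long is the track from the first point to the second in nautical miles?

Δψ = ln[tan(π/4+φ₂/2)/tan(π/4+φ₁/2)] = -0.1457;  Δφ = -0.1194 rad,  Δλ = +0.0438 rad
q = Δφ/Δψ = 0.8196
d = R·√(Δφ² + q²Δλ²) = 3436·0.12466 = 428 nmi

428 nmi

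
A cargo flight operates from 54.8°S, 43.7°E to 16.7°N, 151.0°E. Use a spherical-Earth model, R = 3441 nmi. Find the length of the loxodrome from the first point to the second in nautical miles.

7033 nmi

Δψ = ln[tan(π/4+φ₂/2)/tan(π/4+φ₁/2)] = +1.4439;  Δφ = +1.2479 rad,  Δλ = +1.8727 rad
q = Δφ/Δψ = 0.8643
d = R·√(Δφ² + q²Δλ²) = 3441·2.04380 = 7033 nmi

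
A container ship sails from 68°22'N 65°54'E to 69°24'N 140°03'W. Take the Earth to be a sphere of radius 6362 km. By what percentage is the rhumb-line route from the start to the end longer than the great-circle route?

Great circle: σ = 0.7174 rad → d_gc = Rσ = 4564.3 km
Rhumb: Δφ = +0.0180, Δλ = +2.6887, Δψ = +0.0501, q = Δφ/Δψ = 0.3602 → d_rh = R√(Δφ²+q²Δλ²) = 6162.4 km
Excess = (6162.4 − 4564.3) / 4564.3 = 1598.1 / 4564.3 = 35.01% ≈ 35.0%

35.0%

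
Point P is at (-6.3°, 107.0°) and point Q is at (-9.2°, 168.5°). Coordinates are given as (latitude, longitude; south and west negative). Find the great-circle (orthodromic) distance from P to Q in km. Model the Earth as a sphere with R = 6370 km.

cos σ = sin φ₁ sin φ₂ + cos φ₁ cos φ₂ cos Δλ
      = sin(-6.30°)sin(-9.20°) + cos(-6.30°)cos(-9.20°)cos(61.50°) = 0.4857
σ = 60.940° → d = Rσ = 6370·1.06361 = 6775 km

6775 km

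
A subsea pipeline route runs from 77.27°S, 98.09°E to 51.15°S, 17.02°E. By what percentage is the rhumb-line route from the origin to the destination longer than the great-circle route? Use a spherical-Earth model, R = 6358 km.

7.1%

Great circle: σ = 0.6744 rad → d_gc = Rσ = 4287.6 km
Rhumb: Δφ = +0.4559, Δλ = -1.4149, Δψ = +1.1510, q = Δφ/Δψ = 0.3961 → d_rh = R√(Δφ²+q²Δλ²) = 4593.2 km
Excess = (4593.2 − 4287.6) / 4287.6 = 305.6 / 4287.6 = 7.13% ≈ 7.1%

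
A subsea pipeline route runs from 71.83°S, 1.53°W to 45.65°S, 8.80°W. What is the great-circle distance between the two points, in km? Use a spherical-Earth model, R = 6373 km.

Haversine: a = sin²(Δφ/2)+cos φ₁ cos φ₂ sin²(Δλ/2) = 0.05217;  σ = 2·atan2(√a,√(1−a))
σ = 26.407° → d = Rσ = 6373·0.46088 = 2937 km

2937 km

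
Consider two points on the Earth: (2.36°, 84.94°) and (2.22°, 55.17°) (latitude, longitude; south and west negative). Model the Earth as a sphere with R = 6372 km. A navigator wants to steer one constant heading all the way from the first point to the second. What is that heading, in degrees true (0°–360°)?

269.7°

Meridional parts: M(φ₁)=+0.0412, M(φ₂)=+0.0388 → ΔM = -0.0024;  Δλ = -0.5196 rad
tan C = Δλ / ΔM = +212.4730 → C = 269.73°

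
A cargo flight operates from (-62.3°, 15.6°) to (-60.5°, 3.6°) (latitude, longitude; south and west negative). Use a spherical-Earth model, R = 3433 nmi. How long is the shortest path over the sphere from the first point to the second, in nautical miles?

360 nmi

cos σ = sin φ₁ sin φ₂ + cos φ₁ cos φ₂ cos Δλ
      = sin(-62.30°)sin(-60.50°) + cos(-62.30°)cos(-60.50°)cos(-12.00°) = 0.9945
σ = 6.009° → d = Rσ = 3433·0.10489 = 360 nmi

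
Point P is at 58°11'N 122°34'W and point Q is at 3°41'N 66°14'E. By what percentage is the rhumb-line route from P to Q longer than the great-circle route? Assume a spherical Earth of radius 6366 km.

25.0%

Great circle: σ = 2.0548 rad → d_gc = Rσ = 13080.9 km
Rhumb: Δφ = -0.9512, Δλ = -2.9880, Δψ = -1.1909, q = Δφ/Δψ = 0.7987 → d_rh = R√(Δφ²+q²Δλ²) = 16355.5 km
Excess = (16355.5 − 13080.9) / 13080.9 = 3274.6 / 13080.9 = 25.03% ≈ 25.0%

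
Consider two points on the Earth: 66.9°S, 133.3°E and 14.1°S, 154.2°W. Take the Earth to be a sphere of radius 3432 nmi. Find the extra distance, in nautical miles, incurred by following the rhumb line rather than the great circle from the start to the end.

145 nmi

Great circle: cos σ = sin φ₁ sin φ₂ + cos φ₁ cos φ₂ cos Δλ,  σ = 1.2255 rad → d_gc = 4205.8 nmi
Rhumb line: Δψ = +1.3393, q = Δφ/Δψ = 0.6881, d_rh = R√(Δφ²+q²Δλ²) = 4351.1 nmi
Excess = 4351.1 − 4205.8 = 145.3 ≈ 145 nmi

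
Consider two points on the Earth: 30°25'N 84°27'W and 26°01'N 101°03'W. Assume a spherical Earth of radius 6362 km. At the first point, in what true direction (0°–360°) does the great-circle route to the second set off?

N = sin Δλ·cos φ₂ = -0.2567;  D = cos φ₁ sin φ₂ − sin φ₁ cos φ₂ cos Δλ = -0.0578
initial course = atan2(N, D) = 257.32°

257.3°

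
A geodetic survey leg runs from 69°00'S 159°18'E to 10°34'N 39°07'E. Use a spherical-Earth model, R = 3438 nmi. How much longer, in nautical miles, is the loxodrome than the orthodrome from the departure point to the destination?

549 nmi

Great circle: cos σ = sin φ₁ sin φ₂ + cos φ₁ cos φ₂ cos Δλ,  σ = 1.9266 rad → d_gc = 6623.6 nmi
Rhumb line: Δψ = +1.8710, q = Δφ/Δψ = 0.7422, d_rh = R√(Δφ²+q²Δλ²) = 7172.4 nmi
Excess = 7172.4 − 6623.6 = 548.8 ≈ 549 nmi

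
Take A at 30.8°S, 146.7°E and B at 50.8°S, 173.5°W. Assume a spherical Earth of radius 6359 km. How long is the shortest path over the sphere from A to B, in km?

cos σ = sin φ₁ sin φ₂ + cos φ₁ cos φ₂ cos Δλ
      = sin(-30.80°)sin(-50.80°) + cos(-30.80°)cos(-50.80°)cos(39.80°) = 0.8139
σ = 35.522° → d = Rσ = 6359·0.61997 = 3942 km

3942 km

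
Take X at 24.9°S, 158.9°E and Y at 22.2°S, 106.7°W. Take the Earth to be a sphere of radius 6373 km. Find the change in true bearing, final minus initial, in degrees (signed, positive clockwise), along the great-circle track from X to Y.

-46.7°

At departure: θ₁ = atan2(sin Δλ cos φ₂, cos φ₁ sin φ₂ − sin φ₁ cos φ₂ cos Δλ) = 111.98°
At arrival: θ₂ = atan2(sin Δλ cos φ₁, −cos φ₂ sin φ₁ + sin φ₂ cos φ₁ cos Δλ) = 65.29°
Δθ = θ₂ − θ₁ = -46.7°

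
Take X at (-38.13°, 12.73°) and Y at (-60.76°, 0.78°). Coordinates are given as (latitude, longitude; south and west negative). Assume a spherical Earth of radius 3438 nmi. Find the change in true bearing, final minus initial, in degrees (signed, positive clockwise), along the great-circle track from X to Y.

Initial bearing θ₁ = atan2(sin Δλ cos φ₂, cos φ₁ sin φ₂ − sin φ₁ cos φ₂ cos Δλ) = 194.49°
Final bearing θ₂ = (initial bearing from the destination back to the start) + 180° = 203.76°
Δθ = θ₂ − θ₁ = +9.3°

+9.3°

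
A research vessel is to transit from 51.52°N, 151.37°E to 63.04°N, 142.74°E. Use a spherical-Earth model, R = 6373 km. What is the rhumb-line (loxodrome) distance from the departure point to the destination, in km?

Rhumb course C = atan2(Δλ, Δψ) with Δψ = ln[tan(π/4+φ₂/2)/tan(π/4+φ₁/2)] = +0.3757, Δλ = -0.1506 → C = 338.15°
d = R·|Δφ| / |cos C| = 6373·0.20106 / 0.92819 = 1381 km

1381 km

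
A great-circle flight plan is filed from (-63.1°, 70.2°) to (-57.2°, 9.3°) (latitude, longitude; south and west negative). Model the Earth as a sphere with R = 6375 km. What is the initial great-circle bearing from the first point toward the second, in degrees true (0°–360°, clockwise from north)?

252.9°

θ = atan2( sin Δλ·cos φ₂ ,  cos φ₁ sin φ₂ − sin φ₁ cos φ₂ cos Δλ )
  = atan2(-0.4733, -0.1454) = 252.93°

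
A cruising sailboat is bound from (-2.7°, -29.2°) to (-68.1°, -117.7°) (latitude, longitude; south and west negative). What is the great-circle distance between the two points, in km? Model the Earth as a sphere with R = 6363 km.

9655 km

Haversine: a = sin²(Δφ/2)+cos φ₁ cos φ₂ sin²(Δλ/2) = 0.47327;  σ = 2·atan2(√a,√(1−a))
σ = 86.936° → d = Rσ = 6363·1.51731 = 9655 km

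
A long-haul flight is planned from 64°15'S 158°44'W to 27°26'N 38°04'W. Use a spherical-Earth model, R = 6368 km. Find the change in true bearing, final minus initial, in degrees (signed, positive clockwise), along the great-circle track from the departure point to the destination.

-77.0°

Initial bearing θ₁ = atan2(sin Δλ cos φ₂, cos φ₁ sin φ₂ − sin φ₁ cos φ₂ cos Δλ) = 105.21°
Final bearing θ₂ = (initial bearing from the destination back to the start) + 180° = 28.19°
Δθ = θ₂ − θ₁ = -77.0°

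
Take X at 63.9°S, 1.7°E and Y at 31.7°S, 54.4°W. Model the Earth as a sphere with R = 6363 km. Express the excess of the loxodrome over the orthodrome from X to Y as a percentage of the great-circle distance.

Great circle: σ = 0.8221 rad → d_gc = Rσ = 5231.3 km
Rhumb: Δφ = +0.5620, Δλ = -0.9791, Δψ = +0.8781, q = Δφ/Δψ = 0.6400 → d_rh = R√(Δφ²+q²Δλ²) = 5356.2 km
Excess = (5356.2 − 5231.3) / 5231.3 = 124.9 / 5231.3 = 2.39% ≈ 2.4%

2.4%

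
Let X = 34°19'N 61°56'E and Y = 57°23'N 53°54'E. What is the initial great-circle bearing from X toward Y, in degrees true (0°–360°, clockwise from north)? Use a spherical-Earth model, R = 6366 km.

N = sin Δλ·cos φ₂ = -0.0753;  D = cos φ₁ sin φ₂ − sin φ₁ cos φ₂ cos Δλ = +0.3948
initial course = atan2(N, D) = 349.20°

349.2°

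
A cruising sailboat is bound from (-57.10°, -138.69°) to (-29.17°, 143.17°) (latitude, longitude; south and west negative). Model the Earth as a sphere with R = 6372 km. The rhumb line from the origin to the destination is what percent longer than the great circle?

4.2%

Great circle: σ = 1.0394 rad → d_gc = Rσ = 6623.3 km
Rhumb: Δφ = +0.4875, Δλ = -1.3638, Δψ = +0.6872, q = Δφ/Δψ = 0.7093 → d_rh = R√(Δφ²+q²Δλ²) = 6902.5 km
Excess = (6902.5 − 6623.3) / 6623.3 = 279.2 / 6623.3 = 4.22% ≈ 4.2%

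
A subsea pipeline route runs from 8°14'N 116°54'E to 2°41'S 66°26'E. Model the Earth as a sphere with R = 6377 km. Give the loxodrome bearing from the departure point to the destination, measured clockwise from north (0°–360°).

257.8°

Meridional parts: M(φ₁)=+0.1442, M(φ₂)=-0.0469 → ΔM = -0.1910;  Δλ = -0.8808 rad
tan C = Δλ / ΔM = +4.6105 → C = 257.76°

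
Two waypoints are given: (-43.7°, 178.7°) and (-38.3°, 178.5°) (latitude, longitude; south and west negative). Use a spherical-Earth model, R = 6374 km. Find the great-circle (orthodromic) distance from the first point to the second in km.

Haversine: a = sin²(Δφ/2)+cos φ₁ cos φ₂ sin²(Δλ/2) = 0.00222;  σ = 2·atan2(√a,√(1−a))
σ = 5.402° → d = Rσ = 6374·0.09428 = 601 km

601 km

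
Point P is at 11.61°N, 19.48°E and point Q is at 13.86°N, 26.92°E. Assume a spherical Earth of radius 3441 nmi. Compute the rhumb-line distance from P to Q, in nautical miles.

456 nmi

Δψ = ln[tan(π/4+φ₂/2)/tan(π/4+φ₁/2)] = +0.0403;  Δφ = +0.0393 rad,  Δλ = +0.1299 rad
q = Δφ/Δψ = 0.9753
d = R·√(Δφ² + q²Δλ²) = 3441·0.13260 = 456 nmi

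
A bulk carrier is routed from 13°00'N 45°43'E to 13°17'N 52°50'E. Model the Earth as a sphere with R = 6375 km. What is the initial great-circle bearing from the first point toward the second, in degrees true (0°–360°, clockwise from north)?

N = sin Δλ·cos φ₂ = +0.1206;  D = cos φ₁ sin φ₂ − sin φ₁ cos φ₂ cos Δλ = +0.0066
initial course = atan2(N, D) = 86.85°

86.9°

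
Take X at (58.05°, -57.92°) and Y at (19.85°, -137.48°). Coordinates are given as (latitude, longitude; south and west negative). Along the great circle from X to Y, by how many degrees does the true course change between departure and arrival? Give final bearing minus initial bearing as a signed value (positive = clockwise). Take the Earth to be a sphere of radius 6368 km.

Initial bearing θ₁ = atan2(sin Δλ cos φ₂, cos φ₁ sin φ₂ − sin φ₁ cos φ₂ cos Δλ) = 272.17°
Final bearing θ₂ = (initial bearing from the destination back to the start) + 180° = 214.21°
Δθ = θ₂ − θ₁ = -58.0°

-58.0°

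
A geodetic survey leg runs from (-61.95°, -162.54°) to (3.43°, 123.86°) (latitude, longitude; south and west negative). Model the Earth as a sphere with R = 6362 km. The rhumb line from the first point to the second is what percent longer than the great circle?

Great circle: σ = 1.4910 rad → d_gc = Rσ = 9485.6 km
Rhumb: Δφ = +1.1411, Δλ = -1.2846, Δψ = +1.4470, q = Δφ/Δψ = 0.7886 → d_rh = R√(Δφ²+q²Δλ²) = 9707.5 km
Excess = (9707.5 − 9485.6) / 9485.6 = 221.9 / 9485.6 = 2.34% ≈ 2.3%

2.3%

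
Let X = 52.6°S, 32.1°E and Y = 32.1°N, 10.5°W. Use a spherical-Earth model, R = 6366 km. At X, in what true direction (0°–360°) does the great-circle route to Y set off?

325.0°

N = sin Δλ·cos φ₂ = -0.5734;  D = cos φ₁ sin φ₂ − sin φ₁ cos φ₂ cos Δλ = +0.8181
initial course = atan2(N, D) = 324.97°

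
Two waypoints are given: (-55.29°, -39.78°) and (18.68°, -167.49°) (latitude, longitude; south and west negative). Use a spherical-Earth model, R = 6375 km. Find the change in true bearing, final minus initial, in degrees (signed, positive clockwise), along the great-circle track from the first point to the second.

+77.4°

Initial bearing θ₁ = atan2(sin Δλ cos φ₂, cos φ₁ sin φ₂ − sin φ₁ cos φ₂ cos Δλ) = 248.58°
Final bearing θ₂ = (initial bearing from the destination back to the start) + 180° = 325.97°
Δθ = θ₂ − θ₁ = +77.4°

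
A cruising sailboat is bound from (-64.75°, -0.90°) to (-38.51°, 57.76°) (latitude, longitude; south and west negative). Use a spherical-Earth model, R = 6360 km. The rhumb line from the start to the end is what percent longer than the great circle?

Great circle: σ = 0.7425 rad → d_gc = Rσ = 4722.4 km
Rhumb: Δφ = +0.4580, Δλ = +1.0238, Δψ = +0.7669, q = Δφ/Δψ = 0.5972 → d_rh = R√(Δφ²+q²Δλ²) = 4858.6 km
Excess = (4858.6 − 4722.4) / 4722.4 = 136.2 / 4722.4 = 2.88% ≈ 2.9%

2.9%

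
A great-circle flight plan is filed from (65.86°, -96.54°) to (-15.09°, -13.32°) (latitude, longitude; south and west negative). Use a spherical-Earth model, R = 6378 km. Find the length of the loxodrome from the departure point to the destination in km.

11556 km

Rhumb course C = atan2(Δλ, Δψ) with Δψ = ln[tan(π/4+φ₂/2)/tan(π/4+φ₁/2)] = -1.8090, Δλ = +1.4525 → C = 141.24°
d = R·|Δφ| / |cos C| = 6378·1.41284 / 0.77977 = 11556 km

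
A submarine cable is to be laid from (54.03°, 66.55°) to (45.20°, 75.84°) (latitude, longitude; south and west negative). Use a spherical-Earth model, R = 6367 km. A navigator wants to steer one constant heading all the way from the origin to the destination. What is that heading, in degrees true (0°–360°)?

Meridional parts: M(φ₁)=+1.1251, M(φ₂)=+0.8863 → ΔM = -0.2387;  Δλ = +0.1621 rad
tan C = Δλ / ΔM = -0.6791 → C = 145.82°

145.8°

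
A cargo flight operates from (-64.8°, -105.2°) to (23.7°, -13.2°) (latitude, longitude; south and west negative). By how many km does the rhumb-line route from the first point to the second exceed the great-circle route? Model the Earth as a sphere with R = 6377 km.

Great circle: cos σ = sin φ₁ sin φ₂ + cos φ₁ cos φ₂ cos Δλ,  σ = 1.9577 rad → d_gc = 12484.1 km
Rhumb line: Δψ = +1.9242, q = Δφ/Δψ = 0.8027, d_rh = R√(Δφ²+q²Δλ²) = 12829.1 km
Excess = 12829.1 − 12484.1 = 345.0 ≈ 345 km

345 km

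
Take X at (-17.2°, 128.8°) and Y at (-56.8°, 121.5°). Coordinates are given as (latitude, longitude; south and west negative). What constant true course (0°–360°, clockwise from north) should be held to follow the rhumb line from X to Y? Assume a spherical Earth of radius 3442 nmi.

Meridional parts: M(φ₁)=-0.3048, M(φ₂)=-1.2103 → ΔM = -0.9055;  Δλ = -0.1274 rad
tan C = Δλ / ΔM = +0.1407 → C = 188.01°

188.0°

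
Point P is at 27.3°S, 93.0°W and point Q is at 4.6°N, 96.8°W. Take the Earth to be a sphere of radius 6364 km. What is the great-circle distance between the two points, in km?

3567 km

Haversine: a = sin²(Δφ/2)+cos φ₁ cos φ₂ sin²(Δλ/2) = 0.07649;  σ = 2·atan2(√a,√(1−a))
σ = 32.111° → d = Rσ = 6364·0.56043 = 3567 km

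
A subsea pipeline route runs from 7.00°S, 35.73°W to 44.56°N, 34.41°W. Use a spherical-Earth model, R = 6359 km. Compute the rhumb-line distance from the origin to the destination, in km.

Δψ = ln[tan(π/4+φ₂/2)/tan(π/4+φ₁/2)] = +0.9930;  Δφ = +0.8999 rad,  Δλ = +0.0230 rad
q = Δφ/Δψ = 0.9062
d = R·√(Δφ² + q²Δλ²) = 6359·0.90013 = 5724 km

5724 km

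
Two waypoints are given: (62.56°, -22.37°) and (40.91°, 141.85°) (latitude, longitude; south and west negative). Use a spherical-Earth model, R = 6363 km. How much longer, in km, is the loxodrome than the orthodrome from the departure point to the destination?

2851 km

Great circle: cos σ = sin φ₁ sin φ₂ + cos φ₁ cos φ₂ cos Δλ,  σ = 1.3222 rad → d_gc = 8413.0 km
Rhumb line: Δψ = -0.6262, q = Δφ/Δψ = 0.6034, d_rh = R√(Δφ²+q²Δλ²) = 11264.3 km
Excess = 11264.3 − 8413.0 = 2851.3 ≈ 2851 km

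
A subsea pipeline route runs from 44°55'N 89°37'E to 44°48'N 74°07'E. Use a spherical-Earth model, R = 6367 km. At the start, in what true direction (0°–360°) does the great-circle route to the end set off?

N = sin Δλ·cos φ₂ = -0.1896;  D = cos φ₁ sin φ₂ − sin φ₁ cos φ₂ cos Δλ = +0.0162
initial course = atan2(N, D) = 274.88°

274.9°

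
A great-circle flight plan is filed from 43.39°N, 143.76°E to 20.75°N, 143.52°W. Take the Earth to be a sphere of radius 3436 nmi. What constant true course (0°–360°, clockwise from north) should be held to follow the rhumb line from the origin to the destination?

110.4°

Meridional parts: M(φ₁)=+0.8422, M(φ₂)=+0.3703 → ΔM = -0.4718;  Δλ = +1.2692 rad
tan C = Δλ / ΔM = -2.6899 → C = 110.39°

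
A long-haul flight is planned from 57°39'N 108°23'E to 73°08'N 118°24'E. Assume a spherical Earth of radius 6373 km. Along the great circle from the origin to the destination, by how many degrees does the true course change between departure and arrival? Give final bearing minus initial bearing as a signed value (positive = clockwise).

+9.2°

Initial bearing θ₁ = atan2(sin Δλ cos φ₂, cos φ₁ sin φ₂ − sin φ₁ cos φ₂ cos Δλ) = 10.56°
Final bearing θ₂ = (initial bearing from the destination back to the start) + 180° = 19.75°
Δθ = θ₂ − θ₁ = +9.2°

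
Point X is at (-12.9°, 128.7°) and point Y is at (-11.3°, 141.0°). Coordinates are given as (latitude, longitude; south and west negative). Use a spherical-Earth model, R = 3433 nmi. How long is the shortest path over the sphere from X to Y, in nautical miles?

cos σ = sin φ₁ sin φ₂ + cos φ₁ cos φ₂ cos Δλ
      = sin(-12.90°)sin(-11.30°) + cos(-12.90°)cos(-11.30°)cos(12.30°) = 0.9777
σ = 12.131° → d = Rσ = 3433·0.21173 = 727 nmi

727 nmi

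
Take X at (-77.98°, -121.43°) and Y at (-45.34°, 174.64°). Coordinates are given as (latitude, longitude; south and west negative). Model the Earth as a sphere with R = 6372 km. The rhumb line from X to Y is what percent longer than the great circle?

4.1%

Great circle: σ = 0.7074 rad → d_gc = Rσ = 4507.8 km
Rhumb: Δφ = +0.5697, Δλ = -1.1158, Δψ = +1.3613, q = Δφ/Δψ = 0.4185 → d_rh = R√(Δφ²+q²Δλ²) = 4693.5 km
Excess = (4693.5 − 4507.8) / 4507.8 = 185.7 / 4507.8 = 4.12% ≈ 4.1%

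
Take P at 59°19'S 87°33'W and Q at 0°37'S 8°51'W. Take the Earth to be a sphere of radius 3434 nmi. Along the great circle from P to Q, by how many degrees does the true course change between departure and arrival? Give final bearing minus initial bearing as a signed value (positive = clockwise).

At departure: θ₁ = atan2(sin Δλ cos φ₂, cos φ₁ sin φ₂ − sin φ₁ cos φ₂ cos Δλ) = 80.56°
At arrival: θ₂ = atan2(sin Δλ cos φ₁, −cos φ₂ sin φ₁ + sin φ₂ cos φ₁ cos Δλ) = 30.23°
Δθ = θ₂ − θ₁ = -50.3°

-50.3°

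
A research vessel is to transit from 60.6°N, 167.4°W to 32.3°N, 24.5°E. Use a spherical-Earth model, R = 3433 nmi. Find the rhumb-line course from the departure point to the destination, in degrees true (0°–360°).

Δψ = ln[tan(π/4+φ₂/2)/tan(π/4+φ₁/2)] = -0.7419
Δλ = -2.9339 rad (taken the short way round)
course = atan2(Δλ, Δψ) = 255.81°

255.8°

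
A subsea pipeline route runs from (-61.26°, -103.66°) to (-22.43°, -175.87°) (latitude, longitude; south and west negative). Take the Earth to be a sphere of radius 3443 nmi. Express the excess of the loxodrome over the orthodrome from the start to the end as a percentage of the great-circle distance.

3.5%

Great circle: σ = 1.0811 rad → d_gc = Rσ = 3722.3 nmi
Rhumb: Δφ = +0.6777, Δλ = -1.2603, Δψ = +0.9599, q = Δφ/Δψ = 0.7060 → d_rh = R√(Δφ²+q²Δλ²) = 3850.9 nmi
Excess = (3850.9 − 3722.3) / 3722.3 = 128.6 / 3722.3 = 3.455% ≈ 3.5%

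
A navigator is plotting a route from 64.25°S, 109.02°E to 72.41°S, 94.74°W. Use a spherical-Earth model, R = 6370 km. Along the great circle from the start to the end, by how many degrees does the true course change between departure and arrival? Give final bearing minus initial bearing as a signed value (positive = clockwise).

At departure: θ₁ = atan2(sin Δλ cos φ₂, cos φ₁ sin φ₂ − sin φ₁ cos φ₂ cos Δλ) = 169.60°
At arrival: θ₂ = atan2(sin Δλ cos φ₁, −cos φ₂ sin φ₁ + sin φ₂ cos φ₁ cos Δλ) = 15.04°
Δθ = θ₂ − θ₁ = -154.6°

-154.6°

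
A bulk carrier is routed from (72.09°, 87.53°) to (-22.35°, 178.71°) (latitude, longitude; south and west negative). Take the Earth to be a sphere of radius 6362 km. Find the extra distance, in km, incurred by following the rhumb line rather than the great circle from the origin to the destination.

Great circle: cos σ = sin φ₁ sin φ₂ + cos φ₁ cos φ₂ cos Δλ,  σ = 1.9473 rad → d_gc = 12388.9 km
Rhumb line: Δψ = -2.2482, q = Δφ/Δψ = 0.7332, d_rh = R√(Δφ²+q²Δλ²) = 12847.7 km
Excess = 12847.7 − 12388.9 = 458.8 ≈ 459 km

459 km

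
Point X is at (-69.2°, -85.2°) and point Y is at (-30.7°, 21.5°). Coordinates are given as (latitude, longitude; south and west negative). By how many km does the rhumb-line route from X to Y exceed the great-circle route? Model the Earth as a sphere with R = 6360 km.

Great circle: cos σ = sin φ₁ sin φ₂ + cos φ₁ cos φ₂ cos Δλ,  σ = 1.1707 rad → d_gc = 7445.5 km
Rhumb line: Δψ = +1.1319, q = Δφ/Δψ = 0.5937, d_rh = R√(Δφ²+q²Δλ²) = 8228.1 km
Excess = 8228.1 − 7445.5 = 782.6 ≈ 783 km

783 km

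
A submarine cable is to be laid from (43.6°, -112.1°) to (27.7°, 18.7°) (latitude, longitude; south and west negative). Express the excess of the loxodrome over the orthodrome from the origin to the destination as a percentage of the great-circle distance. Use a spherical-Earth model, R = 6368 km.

Great circle: σ = 1.6693 rad → d_gc = Rσ = 10630.4 km
Rhumb: Δφ = -0.2775, Δλ = +2.2829, Δψ = -0.3438, q = Δφ/Δψ = 0.8073 → d_rh = R√(Δφ²+q²Δλ²) = 11868.0 km
Excess = (11868.0 − 10630.4) / 10630.4 = 1237.6 / 10630.4 = 11.64% ≈ 11.6%

11.6%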